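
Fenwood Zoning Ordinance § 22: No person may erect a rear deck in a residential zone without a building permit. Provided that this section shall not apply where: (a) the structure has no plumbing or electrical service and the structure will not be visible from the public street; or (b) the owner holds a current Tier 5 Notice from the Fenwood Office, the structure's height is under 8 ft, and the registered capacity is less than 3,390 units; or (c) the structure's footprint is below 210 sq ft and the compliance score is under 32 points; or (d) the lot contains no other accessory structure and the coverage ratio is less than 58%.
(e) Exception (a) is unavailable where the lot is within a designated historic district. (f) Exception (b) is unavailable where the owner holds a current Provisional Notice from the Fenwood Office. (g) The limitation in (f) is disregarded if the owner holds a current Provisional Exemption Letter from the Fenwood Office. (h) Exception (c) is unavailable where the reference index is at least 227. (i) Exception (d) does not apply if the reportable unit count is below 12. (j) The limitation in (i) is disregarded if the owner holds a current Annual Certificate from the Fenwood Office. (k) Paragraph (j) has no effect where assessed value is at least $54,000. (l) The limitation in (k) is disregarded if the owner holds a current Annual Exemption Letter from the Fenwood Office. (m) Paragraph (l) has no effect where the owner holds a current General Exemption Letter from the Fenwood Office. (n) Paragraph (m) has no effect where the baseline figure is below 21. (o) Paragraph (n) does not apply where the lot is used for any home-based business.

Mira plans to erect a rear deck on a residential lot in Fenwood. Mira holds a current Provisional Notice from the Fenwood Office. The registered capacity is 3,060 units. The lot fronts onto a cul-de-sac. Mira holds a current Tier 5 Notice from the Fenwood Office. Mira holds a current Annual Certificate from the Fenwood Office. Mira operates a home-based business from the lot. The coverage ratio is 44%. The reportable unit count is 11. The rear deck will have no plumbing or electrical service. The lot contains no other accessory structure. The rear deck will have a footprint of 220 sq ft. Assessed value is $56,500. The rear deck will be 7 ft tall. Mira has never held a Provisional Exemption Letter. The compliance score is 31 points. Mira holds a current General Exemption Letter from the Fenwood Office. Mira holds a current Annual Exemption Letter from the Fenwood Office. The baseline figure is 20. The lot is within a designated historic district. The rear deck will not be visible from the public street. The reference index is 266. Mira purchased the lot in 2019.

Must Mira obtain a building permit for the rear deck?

Yes — Mira must obtain a building permit.

Exception (a) is satisfied on its face — there is no plumbing or electrical service; the structure will not be visible from the street. But applying paragraph (e): (e) operates against (a): the lot is in a historic district. Exception (a) does not apply.
Exception (b)'s conditions are all satisfied: a current Tier 5 Notice is held; the structure's height is 7 ft, under the 8 ft limit; the registered capacity is 3,060 units, less than the 3,390 units limit. Turning to paragraphs (f)–(g): (f) operates against (b): a current Provisional Notice is held. (g) is not engaged (no current Provisional Exemption Letter is held), so (f) stands. Exception (b) does not apply.
Exception (c) does not apply: the structure's footprint is 220 sq ft, not below 210 sq ft.
All of (d)'s requirements are met (the lot has no other accessory structure; the coverage ratio is 44%, less than the 58% limit). However, paragraphs (i)–(o) must be considered: (i) is engaged — the reportable unit count is 11, below the 12 limit. (j) would limit (i) — a current Annual Certificate is held — but (k) sets (j) aside: (k) operates against (j): assessed value is $56,500, meeting the $54,000 threshold. (l) would limit (k) — a current Annual Exemption Letter is held — but (m) sets (l) aside: (m) is engaged — a current General Exemption Letter is held. (n) would limit (m) — the baseline figure is 20, below the 21 limit — but (o) sets (n) aside: (o) is triggered — a home-based business operates on the lot. (d) is therefore removed.
No exception applies. The general rule governs.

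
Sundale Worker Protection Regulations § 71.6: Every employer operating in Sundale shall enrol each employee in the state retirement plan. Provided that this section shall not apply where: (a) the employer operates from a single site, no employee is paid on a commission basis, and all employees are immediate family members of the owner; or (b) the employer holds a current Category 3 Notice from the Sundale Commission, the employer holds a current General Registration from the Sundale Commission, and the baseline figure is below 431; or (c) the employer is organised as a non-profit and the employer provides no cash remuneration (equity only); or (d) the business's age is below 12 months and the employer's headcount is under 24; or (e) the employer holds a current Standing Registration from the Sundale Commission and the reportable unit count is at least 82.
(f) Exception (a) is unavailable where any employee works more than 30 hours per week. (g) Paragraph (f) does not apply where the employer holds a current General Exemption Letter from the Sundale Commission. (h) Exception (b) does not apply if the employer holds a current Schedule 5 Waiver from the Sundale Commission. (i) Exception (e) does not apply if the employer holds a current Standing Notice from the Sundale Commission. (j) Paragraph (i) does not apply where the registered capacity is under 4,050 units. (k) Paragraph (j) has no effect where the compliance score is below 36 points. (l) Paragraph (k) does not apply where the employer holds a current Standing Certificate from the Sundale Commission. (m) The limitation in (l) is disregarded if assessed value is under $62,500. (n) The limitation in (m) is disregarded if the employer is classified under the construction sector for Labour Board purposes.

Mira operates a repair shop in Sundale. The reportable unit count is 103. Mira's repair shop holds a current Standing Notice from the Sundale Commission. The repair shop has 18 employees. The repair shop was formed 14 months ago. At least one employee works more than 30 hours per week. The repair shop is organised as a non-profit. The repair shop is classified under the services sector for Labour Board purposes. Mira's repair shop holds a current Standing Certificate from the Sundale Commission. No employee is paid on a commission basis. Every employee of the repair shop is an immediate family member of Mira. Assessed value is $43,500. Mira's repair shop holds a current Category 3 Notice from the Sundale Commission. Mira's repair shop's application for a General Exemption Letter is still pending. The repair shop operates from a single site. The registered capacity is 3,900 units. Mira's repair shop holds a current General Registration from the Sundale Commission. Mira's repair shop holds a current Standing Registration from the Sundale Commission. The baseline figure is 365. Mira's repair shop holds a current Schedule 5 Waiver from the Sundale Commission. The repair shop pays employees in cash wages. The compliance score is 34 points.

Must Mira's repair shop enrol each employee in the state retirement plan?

Exception (a): the employer operates from a single site; no employee is paid on commission; every employee is an immediate family member — every condition holds. But applying paragraphs (f)–(g): (f) operates against (a): at least one employee exceeds 30 hours/week. (g) is not engaged (no current General Exemption Letter is held), so (f) stands. Exception (a) does not apply.
Exception (b) is satisfied on its face — a current Category 3 Notice is held; a current General Registration is held; the baseline figure is 365, below the 431 limit. However, paragraph (h) must be considered: (h) operates against (b): a current Schedule 5 Waiver is held. Exception (b) does not apply.
Exception (c) does not apply: employees are paid cash wages.
Exception (d) does not apply: the business's age is 14 months, not below 12 months.
Exception (e)'s conditions are all satisfied: a current Standing Registration is held; the reportable unit count is 103, meeting the 82 threshold. Turning to paragraphs (i)–(n): (i) is engaged — a current Standing Notice is held. (j) would limit (i) — the registered capacity is 3,900 units, under the 4,050 units limit — but (k) sets (j) aside: (k) operates against (j): the compliance score is 34 points, below the 36 points limit. (l) would limit (k) — a current Standing Certificate is held — but (m) sets (l) aside: (m) applies — assessed value is $43,500, under the $62,500 limit. (n), which would lift (m), is not engaged — the repair shop is classified under the services sector. So (e) is unavailable.
No exception is made out. Mira's repair shop falls within the general rule.

Yes — Mira's repair shop must enrol each employee in the state retirement plan.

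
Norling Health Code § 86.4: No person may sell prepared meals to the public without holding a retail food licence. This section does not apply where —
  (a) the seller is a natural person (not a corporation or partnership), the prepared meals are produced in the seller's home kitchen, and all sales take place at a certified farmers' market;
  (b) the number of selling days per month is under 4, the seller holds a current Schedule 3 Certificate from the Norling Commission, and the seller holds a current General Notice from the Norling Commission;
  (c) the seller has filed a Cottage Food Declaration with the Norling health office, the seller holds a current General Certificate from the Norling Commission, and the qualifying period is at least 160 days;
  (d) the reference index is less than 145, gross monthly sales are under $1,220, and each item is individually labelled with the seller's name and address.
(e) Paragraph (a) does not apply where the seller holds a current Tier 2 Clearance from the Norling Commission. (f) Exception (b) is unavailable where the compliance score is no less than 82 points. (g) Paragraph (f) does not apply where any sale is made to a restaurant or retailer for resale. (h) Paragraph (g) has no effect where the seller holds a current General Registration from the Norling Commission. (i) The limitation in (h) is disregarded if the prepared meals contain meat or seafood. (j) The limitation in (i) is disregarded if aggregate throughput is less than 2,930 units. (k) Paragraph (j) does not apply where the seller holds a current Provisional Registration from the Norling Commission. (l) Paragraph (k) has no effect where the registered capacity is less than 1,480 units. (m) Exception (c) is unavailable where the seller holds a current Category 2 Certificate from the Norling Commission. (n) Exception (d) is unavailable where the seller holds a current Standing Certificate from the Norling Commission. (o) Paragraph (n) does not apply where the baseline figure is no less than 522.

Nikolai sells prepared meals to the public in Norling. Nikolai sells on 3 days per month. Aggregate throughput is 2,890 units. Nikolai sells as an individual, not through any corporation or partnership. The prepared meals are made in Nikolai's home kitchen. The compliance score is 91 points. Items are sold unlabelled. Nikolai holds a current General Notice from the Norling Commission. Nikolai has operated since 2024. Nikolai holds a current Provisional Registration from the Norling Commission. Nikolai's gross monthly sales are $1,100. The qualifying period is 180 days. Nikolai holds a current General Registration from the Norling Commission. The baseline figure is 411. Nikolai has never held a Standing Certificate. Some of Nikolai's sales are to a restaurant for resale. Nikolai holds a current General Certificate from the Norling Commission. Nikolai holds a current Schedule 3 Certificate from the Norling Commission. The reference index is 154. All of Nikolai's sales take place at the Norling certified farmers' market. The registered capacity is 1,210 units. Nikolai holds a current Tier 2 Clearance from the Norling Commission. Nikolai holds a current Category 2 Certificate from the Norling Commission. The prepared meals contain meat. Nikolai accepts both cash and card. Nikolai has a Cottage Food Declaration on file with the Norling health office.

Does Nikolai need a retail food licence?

Yes — Nikolai must hold a retail food licence.

All of (a)'s requirements are met (the seller is a natural person; the prepared meals are home-kitchen produced; all sales are at a certified farmers' market). However, paragraph (e) must be considered: (e) operates against (a): a current Tier 2 Clearance is held. So (a) is unavailable.
Exception (b) is satisfied on its face — the number of selling days per month is 3, under the 4 limit; a current Schedule 3 Certificate is held; a current General Notice is held. However, paragraphs (f)–(l) must be considered: (f) is engaged — the compliance score is 91 points, meeting the 82 points threshold. (g) would limit (f) — some sales are to a restaurant for resale — but (h) sets (g) aside: (h) operates against (g): a current General Registration is held. (i) would limit (h) — the prepared meals contain meat — but (j) sets (i) aside: (j) operates against (i): aggregate throughput is 2,890 units, less than the 2,930 units limit. (k) is engaged (a current Provisional Registration is held), but is set aside by (l): (l) operates against (k): the registered capacity is 1,210 units, less than the 1,480 units limit. Exception (b) does not apply.
Exception (c): a Cottage Food Declaration is on file; a current General Certificate is held; the qualifying period is 180 days, meeting the 160 days threshold — every condition holds. But applying paragraph (m): (m) operates against (c): a current Category 2 Certificate is held. Exception (c) does not apply.
Exception (d) fails — the reference index is 154, not less than 145.
No exception applies. The general rule governs.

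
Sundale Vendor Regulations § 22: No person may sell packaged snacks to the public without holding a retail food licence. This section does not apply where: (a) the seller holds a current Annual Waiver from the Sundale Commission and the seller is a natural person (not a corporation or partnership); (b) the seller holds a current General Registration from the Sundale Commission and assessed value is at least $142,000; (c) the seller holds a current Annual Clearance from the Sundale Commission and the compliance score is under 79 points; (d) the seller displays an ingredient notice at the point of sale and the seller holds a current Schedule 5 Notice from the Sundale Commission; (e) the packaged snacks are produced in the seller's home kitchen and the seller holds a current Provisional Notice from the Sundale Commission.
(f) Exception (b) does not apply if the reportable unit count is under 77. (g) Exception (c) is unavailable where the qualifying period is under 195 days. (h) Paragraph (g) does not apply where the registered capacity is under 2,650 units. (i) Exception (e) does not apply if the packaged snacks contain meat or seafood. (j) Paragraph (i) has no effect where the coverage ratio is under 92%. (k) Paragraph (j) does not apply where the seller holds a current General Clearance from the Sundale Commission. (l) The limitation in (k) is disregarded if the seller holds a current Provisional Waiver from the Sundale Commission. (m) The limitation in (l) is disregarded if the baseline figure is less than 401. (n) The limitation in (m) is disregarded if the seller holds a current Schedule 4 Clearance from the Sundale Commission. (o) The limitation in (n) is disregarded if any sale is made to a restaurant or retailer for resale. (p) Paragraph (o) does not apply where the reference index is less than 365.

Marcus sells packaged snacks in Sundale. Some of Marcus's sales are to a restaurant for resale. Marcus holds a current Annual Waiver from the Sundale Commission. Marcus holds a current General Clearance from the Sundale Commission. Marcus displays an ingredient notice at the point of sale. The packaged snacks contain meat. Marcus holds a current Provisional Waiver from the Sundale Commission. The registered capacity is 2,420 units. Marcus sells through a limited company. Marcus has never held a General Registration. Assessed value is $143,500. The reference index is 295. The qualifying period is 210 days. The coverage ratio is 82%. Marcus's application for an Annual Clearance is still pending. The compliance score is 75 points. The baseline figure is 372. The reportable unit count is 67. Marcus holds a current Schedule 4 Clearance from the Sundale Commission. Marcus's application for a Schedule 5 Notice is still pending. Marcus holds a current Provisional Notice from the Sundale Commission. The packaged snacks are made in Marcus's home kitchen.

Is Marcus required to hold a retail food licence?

No — exception (e) applies; Marcus is not required to hold a retail food licence.

Exception (a) fails — the seller operates through a limited company.
Exception (b) does not apply: there is no General Registration in force.
Exception (c) requires that the seller holds a current Annual Clearance from the Sundale Commission; but no current Annual Clearance is held, so (c) is unavailable.
Exception (d) requires that the seller holds a current Schedule 5 Notice from the Sundale Commission; but the Schedule 5 Notice is not current, so (d) is unavailable.
All of (e)'s requirements are met (the packaged snacks are home-kitchen produced; a current Provisional Notice is held). Considering the limiting provisions: (i) is triggered (the packaged snacks contain meat), but yields to (j): (j) is triggered — the coverage ratio is 82%, under the 92% limit. (k) operates (a current General Clearance is held), but is overridden by (l): (l) applies — a current Provisional Waiver is held. (m) would limit (l) — the baseline figure is 372, less than the 401 limit — but (n) sets (m) aside: (n) operates — a current Schedule 4 Clearance is held. (o) operates (some sales are to a restaurant for resale), but is overridden by (p): (p) operates — the reference index is 295, less than the 365 limit. (e) remains available.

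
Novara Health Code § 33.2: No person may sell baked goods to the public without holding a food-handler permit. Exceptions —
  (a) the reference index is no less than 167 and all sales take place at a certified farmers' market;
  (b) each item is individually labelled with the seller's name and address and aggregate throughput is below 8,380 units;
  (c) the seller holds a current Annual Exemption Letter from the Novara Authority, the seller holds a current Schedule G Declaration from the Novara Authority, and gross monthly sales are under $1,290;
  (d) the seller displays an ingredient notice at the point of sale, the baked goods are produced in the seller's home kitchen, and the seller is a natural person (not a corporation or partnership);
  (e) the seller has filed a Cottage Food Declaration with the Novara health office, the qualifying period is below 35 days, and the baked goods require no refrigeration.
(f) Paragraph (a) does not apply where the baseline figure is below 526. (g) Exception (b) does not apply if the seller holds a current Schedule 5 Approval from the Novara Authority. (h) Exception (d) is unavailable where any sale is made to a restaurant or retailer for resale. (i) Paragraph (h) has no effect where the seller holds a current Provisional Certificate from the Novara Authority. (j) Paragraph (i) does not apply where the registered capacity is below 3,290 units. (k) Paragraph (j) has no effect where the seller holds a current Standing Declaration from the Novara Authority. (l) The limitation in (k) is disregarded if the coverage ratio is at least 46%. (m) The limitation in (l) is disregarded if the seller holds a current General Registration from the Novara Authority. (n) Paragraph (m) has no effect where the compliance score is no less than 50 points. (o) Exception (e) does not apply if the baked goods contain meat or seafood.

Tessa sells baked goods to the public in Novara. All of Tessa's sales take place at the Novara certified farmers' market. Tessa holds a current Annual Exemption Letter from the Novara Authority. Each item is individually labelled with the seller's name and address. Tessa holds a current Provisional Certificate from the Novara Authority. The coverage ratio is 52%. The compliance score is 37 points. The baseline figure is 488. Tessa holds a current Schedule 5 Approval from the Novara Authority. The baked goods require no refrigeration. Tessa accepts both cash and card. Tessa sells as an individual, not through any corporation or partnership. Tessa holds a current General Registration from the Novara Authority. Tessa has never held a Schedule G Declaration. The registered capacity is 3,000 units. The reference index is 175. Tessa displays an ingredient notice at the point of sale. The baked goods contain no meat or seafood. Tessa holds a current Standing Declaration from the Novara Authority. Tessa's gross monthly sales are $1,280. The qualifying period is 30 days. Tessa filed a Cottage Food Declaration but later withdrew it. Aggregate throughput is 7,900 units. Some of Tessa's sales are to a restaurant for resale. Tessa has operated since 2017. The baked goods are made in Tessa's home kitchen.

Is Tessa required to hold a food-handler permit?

No — exception (d) applies; Tessa is not required to hold a food-handler permit.

All of (a)'s requirements are met (the reference index is 175, meeting the 167 threshold; all sales are at a certified farmers' market). But: (f) applies — the baseline figure is 488, below the 526 limit. (a) is therefore removed.
Exception (b)'s conditions are all satisfied: items are individually labelled; aggregate throughput is 7,900 units, below the 8,380 units limit. But: (g) operates against (b): a current Schedule 5 Approval is held. (b) is therefore removed.
Exception (c) fails — there is no Schedule G Declaration in force.
Exception (d)'s conditions are all satisfied: an ingredient notice is displayed; the baked goods are home-kitchen produced; the seller is a natural person. Considering the limiting provisions: (h) is engaged (some sales are to a restaurant for resale), but yields to (i): (i) operates against (h): a current Provisional Certificate is held. (j) would limit (i) — the registered capacity is 3,000 units, below the 3,290 units limit — but (k) sets (j) aside: (k) operates against (j): a current Standing Declaration is held. (l) would limit (k) — the coverage ratio is 52%, meeting the 46% threshold — but (m) sets (l) aside: (m) is triggered — a current General Registration is held. (n) does not operate here (the compliance score is 37 points, short of 50 points), so (m) stands. So (d) applies.
Exception (e) fails — the Cottage Food Declaration was withdrawn.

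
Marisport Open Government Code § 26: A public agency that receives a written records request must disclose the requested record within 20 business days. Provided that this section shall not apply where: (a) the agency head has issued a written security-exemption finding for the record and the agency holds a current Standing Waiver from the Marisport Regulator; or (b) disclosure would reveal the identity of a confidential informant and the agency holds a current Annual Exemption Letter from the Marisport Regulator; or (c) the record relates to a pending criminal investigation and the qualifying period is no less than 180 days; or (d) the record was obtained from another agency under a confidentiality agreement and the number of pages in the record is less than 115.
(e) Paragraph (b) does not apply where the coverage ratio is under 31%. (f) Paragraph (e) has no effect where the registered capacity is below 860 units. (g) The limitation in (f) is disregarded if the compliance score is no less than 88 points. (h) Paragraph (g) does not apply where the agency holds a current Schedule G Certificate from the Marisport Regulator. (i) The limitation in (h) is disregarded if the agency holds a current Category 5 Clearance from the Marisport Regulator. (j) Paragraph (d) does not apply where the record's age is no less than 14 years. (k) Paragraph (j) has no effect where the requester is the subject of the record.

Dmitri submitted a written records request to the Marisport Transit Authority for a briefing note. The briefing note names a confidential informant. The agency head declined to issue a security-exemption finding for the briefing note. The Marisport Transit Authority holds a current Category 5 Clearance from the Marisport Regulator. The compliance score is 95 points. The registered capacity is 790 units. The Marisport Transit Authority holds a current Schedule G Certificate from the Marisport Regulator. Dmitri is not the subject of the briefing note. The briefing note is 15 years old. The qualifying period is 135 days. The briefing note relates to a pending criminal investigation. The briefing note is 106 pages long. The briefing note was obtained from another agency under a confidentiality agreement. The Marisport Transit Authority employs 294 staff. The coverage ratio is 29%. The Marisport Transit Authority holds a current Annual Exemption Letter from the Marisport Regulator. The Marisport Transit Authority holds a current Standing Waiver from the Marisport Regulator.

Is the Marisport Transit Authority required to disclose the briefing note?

Exception (a) fails — the agency head declined to issue a security-exemption finding.
Exception (b): the briefing note names a confidential informant; a current Annual Exemption Letter is held — every condition holds. However, paragraphs (e)–(i) must be considered: (e) operates — the coverage ratio is 29%, under the 31% limit. (f) operates (the registered capacity is 790 units, below the 860 units limit), but is displaced by (g): (g) operates against (f): the compliance score is 95 points, meeting the 88 points threshold. (h) is engaged (a current Schedule G Certificate is held), but is set aside by (i): (i) operates — a current Category 5 Clearance is held. (b) is therefore removed.
Exception (c) requires that the qualifying period is no less than 180 days; but the qualifying period is 135 days, short of 180 days, so (c) is unavailable.
Exception (d)'s conditions are all satisfied: the briefing note was obtained under a confidentiality agreement; the number of pages in the record is 106, less than the 115 limit. Turning to paragraphs (j)–(k): (j) operates — the record's age is 15 years, meeting the 14 years threshold. (k) is not triggered (Dmitri is not the subject of the briefing note), so (j) stands. (d) is therefore removed.
No exception displaces § 26.

Yes — the Marisport Transit Authority must disclose the briefing note.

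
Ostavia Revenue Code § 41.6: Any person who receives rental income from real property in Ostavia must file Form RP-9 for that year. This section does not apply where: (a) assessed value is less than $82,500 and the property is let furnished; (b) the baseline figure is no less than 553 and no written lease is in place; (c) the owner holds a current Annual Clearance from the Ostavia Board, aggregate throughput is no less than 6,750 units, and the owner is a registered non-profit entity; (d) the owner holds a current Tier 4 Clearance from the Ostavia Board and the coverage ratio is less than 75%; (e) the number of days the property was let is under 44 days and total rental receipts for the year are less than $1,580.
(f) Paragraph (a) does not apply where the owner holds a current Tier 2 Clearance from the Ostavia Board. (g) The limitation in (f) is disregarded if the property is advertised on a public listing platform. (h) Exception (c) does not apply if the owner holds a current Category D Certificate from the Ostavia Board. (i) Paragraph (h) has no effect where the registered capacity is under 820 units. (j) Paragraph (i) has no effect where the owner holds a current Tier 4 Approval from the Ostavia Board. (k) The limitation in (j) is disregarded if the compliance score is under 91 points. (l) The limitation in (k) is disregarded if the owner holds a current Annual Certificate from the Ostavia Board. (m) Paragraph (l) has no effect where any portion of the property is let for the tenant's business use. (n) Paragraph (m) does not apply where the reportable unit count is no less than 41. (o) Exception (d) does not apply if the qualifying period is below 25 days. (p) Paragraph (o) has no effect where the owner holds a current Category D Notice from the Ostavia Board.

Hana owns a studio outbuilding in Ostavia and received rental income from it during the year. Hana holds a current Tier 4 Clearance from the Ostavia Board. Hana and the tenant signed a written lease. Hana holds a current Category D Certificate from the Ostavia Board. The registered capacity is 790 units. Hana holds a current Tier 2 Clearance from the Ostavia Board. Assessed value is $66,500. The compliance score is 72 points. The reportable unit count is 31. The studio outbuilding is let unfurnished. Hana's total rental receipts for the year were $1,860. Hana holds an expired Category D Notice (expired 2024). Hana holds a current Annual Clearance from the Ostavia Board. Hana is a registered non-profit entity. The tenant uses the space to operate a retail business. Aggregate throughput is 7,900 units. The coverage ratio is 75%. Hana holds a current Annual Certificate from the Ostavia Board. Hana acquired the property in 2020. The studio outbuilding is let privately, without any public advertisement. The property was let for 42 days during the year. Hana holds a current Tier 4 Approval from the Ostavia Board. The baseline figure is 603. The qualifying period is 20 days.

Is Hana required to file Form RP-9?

No — exception (c) applies; Hana is not required to file Form RP-9.

Exception (a) fails — the property is let unfurnished.
Exception (b) fails — a written lease is in place.
Exception (c): a current Annual Clearance is held; aggregate throughput is 7,900 units, meeting the 6,750 units threshold; Hana is a registered non-profit — every condition holds. Under paragraphs (h)–(n): (h) is triggered (a current Category D Certificate is held), but yields to (i): (i) operates against (h): the registered capacity is 790 units, under the 820 units limit. (j) is triggered (a current Tier 4 Approval is held), but yields to (k): (k) operates — the compliance score is 72 points, under the 91 points limit. (l) would limit (k) — a current Annual Certificate is held — but (m) sets (l) aside: (m) applies — the space is let for business use. (n) is not triggered (the reportable unit count is 31, short of 41), so (m) stands. So (c) applies.
Exception (d) requires that the coverage ratio is less than 75%; but the coverage ratio is 75%, not less than 75%, so (d) is unavailable.
Exception (e) requires that total rental receipts for the year are less than $1,580; but total rental receipts for the year are $1,860, not less than $1,580, so (e) is unavailable.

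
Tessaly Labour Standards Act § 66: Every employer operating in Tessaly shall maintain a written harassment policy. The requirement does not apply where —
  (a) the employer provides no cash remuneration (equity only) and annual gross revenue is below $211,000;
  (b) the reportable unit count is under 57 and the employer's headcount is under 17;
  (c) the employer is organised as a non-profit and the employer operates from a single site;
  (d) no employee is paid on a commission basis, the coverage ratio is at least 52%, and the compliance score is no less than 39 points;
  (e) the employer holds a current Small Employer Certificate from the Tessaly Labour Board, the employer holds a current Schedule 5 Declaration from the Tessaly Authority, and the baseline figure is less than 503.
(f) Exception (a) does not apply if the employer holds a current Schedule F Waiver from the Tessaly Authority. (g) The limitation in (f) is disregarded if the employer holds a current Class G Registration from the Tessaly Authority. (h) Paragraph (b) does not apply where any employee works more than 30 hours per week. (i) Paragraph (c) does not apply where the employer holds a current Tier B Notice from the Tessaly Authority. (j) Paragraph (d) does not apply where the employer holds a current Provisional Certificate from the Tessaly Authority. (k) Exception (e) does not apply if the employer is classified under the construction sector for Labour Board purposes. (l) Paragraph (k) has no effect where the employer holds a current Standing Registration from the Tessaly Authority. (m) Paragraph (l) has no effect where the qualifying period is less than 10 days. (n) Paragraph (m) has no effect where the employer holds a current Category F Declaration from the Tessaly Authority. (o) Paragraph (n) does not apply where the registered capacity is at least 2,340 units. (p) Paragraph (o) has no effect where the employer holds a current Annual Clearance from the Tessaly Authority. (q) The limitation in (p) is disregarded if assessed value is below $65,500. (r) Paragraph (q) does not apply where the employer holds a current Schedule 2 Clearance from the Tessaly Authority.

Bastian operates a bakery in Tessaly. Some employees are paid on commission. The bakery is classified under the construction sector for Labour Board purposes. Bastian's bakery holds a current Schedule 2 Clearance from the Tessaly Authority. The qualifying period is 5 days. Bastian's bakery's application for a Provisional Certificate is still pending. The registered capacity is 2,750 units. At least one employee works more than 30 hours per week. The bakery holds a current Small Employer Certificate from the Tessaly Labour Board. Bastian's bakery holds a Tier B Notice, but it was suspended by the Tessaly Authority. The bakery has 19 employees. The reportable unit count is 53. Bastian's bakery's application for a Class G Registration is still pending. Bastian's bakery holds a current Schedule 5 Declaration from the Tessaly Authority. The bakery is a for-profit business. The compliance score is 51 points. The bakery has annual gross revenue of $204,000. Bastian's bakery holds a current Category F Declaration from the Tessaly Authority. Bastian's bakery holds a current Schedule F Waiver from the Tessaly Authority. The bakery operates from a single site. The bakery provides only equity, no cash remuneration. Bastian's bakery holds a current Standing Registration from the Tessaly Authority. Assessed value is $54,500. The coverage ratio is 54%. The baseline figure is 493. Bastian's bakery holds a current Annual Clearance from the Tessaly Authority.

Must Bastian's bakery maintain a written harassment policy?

No — exception (e) applies; Bastian's bakery is not required to maintain a written harassment policy.

All of (a)'s requirements are met (remuneration is equity-only; annual gross revenue is $204,000, below the $211,000 limit). But: (f) operates — a current Schedule F Waiver is held. (g) is inapplicable (no current Class G Registration is held), so (f) stands. Exception (a) does not apply.
Exception (b) fails — the employer's headcount is 19, not under 17.
Exception (c) fails — the employer is for-profit.
Exception (d) requires that no employee is paid on a commission basis; but some employees are paid on commission, so (d) is unavailable.
Exception (e) is satisfied on its face — a current Small Employer Certificate is held; a current Schedule 5 Declaration is held; the baseline figure is 493, less than the 503 limit. Under paragraphs (k)–(r): (k) would limit (e) — the bakery is classified under the construction sector — but (l) sets (k) aside: (l) is engaged — a current Standing Registration is held. (m) would limit (l) — the qualifying period is 5 days, less than the 10 days limit — but (n) sets (m) aside: (n) operates against (m): a current Category F Declaration is held. (o) would limit (n) — the registered capacity is 2,750 units, meeting the 2,340 units threshold — but (p) sets (o) aside: (p) is triggered — a current Annual Clearance is held. (q) would limit (p) — assessed value is $54,500, below the $65,500 limit — but (r) sets (q) aside: (r) operates against (q): a current Schedule 2 Clearance is held. Exception (e) stands.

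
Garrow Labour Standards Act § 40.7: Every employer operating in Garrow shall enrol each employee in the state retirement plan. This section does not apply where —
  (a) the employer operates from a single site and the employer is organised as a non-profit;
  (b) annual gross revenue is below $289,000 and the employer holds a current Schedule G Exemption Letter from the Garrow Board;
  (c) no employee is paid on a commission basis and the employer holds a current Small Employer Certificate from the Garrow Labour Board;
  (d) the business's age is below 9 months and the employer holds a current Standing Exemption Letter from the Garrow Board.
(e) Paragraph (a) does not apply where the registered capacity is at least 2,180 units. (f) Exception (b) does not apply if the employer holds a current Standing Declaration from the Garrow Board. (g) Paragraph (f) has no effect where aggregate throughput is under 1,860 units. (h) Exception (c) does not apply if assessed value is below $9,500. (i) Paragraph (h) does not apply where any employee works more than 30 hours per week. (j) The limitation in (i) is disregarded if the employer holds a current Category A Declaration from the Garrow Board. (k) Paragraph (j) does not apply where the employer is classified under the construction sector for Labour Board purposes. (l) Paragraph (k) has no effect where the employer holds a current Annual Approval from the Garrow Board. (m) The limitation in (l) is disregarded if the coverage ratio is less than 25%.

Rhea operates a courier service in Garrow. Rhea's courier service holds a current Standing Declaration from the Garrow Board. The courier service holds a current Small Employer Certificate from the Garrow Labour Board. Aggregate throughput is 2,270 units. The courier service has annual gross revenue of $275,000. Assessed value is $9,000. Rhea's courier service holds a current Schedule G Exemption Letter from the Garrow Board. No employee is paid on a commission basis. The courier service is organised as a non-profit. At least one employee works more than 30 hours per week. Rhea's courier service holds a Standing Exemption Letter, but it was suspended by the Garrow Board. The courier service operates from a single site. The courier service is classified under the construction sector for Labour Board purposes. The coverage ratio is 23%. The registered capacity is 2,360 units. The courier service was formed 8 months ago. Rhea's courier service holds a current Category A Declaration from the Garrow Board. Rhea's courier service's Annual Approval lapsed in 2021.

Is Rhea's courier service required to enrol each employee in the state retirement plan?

Exception (a): the employer operates from a single site; the employer is a non-profit — every condition holds. However, paragraph (e) must be considered: (e) operates against (a): the registered capacity is 2,360 units, meeting the 2,180 units threshold. (a) is therefore removed.
Exception (b)'s conditions are all satisfied: annual gross revenue is $275,000, below the $289,000 limit; a current Schedule G Exemption Letter is held. But applying paragraphs (f)–(g): (f) is engaged — a current Standing Declaration is held. (g) is inapplicable (aggregate throughput is 2,270 units, not under 1,860 units), so (f) stands. So (b) is unavailable.
Exception (c): no employee is paid on commission; a current Small Employer Certificate is held — every condition holds. As to paragraphs (h)–(m): (h) is engaged (assessed value is $9,000, below the $9,500 limit), but is overridden by (i): (i) operates against (h): at least one employee exceeds 30 hours/week. (j) is engaged (a current Category A Declaration is held), but yields to (k): (k) operates against (j): the courier service is classified under the construction sector. (l), which would lift (k), is not triggered — the Annual Approval is not current. So (c) applies.
Exception (d) does not apply: no current Standing Exemption Letter is held.

No — exception (c) applies; Rhea's courier service is not required to enrol each employee in the state retirement plan.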